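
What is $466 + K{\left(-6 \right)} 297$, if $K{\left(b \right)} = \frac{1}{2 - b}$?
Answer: $\frac{4025}{8} \approx 503.13$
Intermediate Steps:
$466 + K{\left(-6 \right)} 297 = 466 + - \frac{1}{-2 - 6} \cdot 297 = 466 + - \frac{1}{-8} \cdot 297 = 466 + \left(-1\right) \left(- \frac{1}{8}\right) 297 = 466 + \frac{1}{8} \cdot 297 = 466 + \frac{297}{8} = \frac{4025}{8}$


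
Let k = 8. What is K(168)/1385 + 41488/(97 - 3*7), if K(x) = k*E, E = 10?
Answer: 2873348/5263 ≈ 545.95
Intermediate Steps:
K(x) = 80 (K(x) = 8*10 = 80)
K(168)/1385 + 41488/(97 - 3*7) = 80/1385 + 41488/(97 - 3*7) = 80*(1/1385) + 41488/(97 - 21) = 16/277 + 41488/76 = 16/277 + 41488*(1/76) = 16/277 + 10372/19 = 2873348/5263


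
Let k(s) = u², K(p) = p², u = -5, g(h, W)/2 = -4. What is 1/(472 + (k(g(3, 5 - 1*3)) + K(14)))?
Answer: 1/693 ≈ 0.0014430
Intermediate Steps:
g(h, W) = -8 (g(h, W) = 2*(-4) = -8)
k(s) = 25 (k(s) = (-5)² = 25)
1/(472 + (k(g(3, 5 - 1*3)) + K(14))) = 1/(472 + (25 + 14²)) = 1/(472 + (25 + 196)) = 1/(472 + 221) = 1/693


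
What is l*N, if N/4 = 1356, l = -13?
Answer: -70512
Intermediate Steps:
N = 5424 (N = 4*1356 = 5424)
l*N = -13*5424 = -70512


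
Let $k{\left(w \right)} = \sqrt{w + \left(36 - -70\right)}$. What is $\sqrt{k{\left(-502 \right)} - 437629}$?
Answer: $\sqrt{-437629 + 6 i \sqrt{11}} \approx 0.02 + 661.54 i$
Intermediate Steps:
$k{\left(w \right)} = \sqrt{106 + w}$ ($k{\left(w \right)} = \sqrt{w + \left(36 + 70\right)} = \sqrt{w + 106} = \sqrt{106 + w}$)
$\sqrt{k{\left(-502 \right)} - 437629} = \sqrt{\sqrt{106 - 502} - 437629} = \sqrt{\sqrt{-396} - 437629} = \sqrt{6 i \sqrt{11} - 437629} = \sqrt{-437629 + 6 i \sqrt{11}}$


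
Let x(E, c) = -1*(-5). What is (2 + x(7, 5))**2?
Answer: 49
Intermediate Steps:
x(E, c) = 5
(2 + x(7, 5))**2 = (2 + 5)**2 = 7**2 = 49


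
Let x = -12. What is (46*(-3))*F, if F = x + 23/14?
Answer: 10005/7 ≈ 1429.3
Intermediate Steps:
F = -145/14 (F = -12 + 23/14 = -145/14 ≈ -10.357)
(46*(-3))*F = (46*(-3))*(-145/14) = -138*(-145/14) = 10005/7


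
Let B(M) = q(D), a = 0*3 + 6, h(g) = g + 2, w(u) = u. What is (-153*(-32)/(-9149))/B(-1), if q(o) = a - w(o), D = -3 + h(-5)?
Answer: -408/9149 ≈ -0.044595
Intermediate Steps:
h(g) = 2 + g
a = 6 (a = 0 + 6 = 6)
D = -6 (D = -3 + (2 - 5) = -3 - 3 = -6)
q(o) = 6 - o
B(M) = 12 (B(M) = 6 - 1*(-6) = 6 + 6 = 12)
(-153*(-32)/(-9149))/B(-1) = (-153*(-32)/(-9149))/12 = (4896*(-1/9149))*(1/12) = -4896/9149*1/12 = -408/9149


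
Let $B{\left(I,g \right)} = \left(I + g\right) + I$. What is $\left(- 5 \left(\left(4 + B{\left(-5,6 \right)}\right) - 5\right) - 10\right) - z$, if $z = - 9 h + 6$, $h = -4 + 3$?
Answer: $0$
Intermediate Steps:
$h = -1$
$B{\left(I,g \right)} = g + 2 I$
$z = 15$ ($z = \left(-9\right) \left(-1\right) + 6 = 9 + 6 = 15$)
$\left(- 5 \left(\left(4 + B{\left(-5,6 \right)}\right) - 5\right) - 10\right) - z = \left(- 5 \left(\left(4 + \left(6 + 2 \left(-5\right)\right)\right) - 5\right) - 10\right) - 15 = \left(- 5 \left(\left(4 + \left(6 - 10\right)\right) - 5\right) - 10\right) - 15 = \left(- 5 \left(\left(4 - 4\right) - 5\right) - 10\right) - 15 = \left(- 5 \left(0 - 5\right) - 10\right) - 15 = \left(\left(-5\right) \left(-5\right) - 10\right) - 15 = \left(25 - 10\right) - 15 = 15 - 15 = 0$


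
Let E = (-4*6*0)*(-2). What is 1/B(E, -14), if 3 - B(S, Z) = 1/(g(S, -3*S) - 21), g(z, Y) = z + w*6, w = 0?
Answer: 21/64 ≈ 0.32813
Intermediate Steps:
g(z, Y) = z (g(z, Y) = z + 0*6 = z + 0 = z)
E = 0 (E = -24*0*(-2) = 0*(-2) = 0)
B(S, Z) = 3 - 1/(-21 + S) (B(S, Z) = 3 - 1/(S - 21) = 3 - 1/(-21 + S))
1/B(E, -14) = 1/((-64 + 3*0)/(-21 + 0)) = 1/((-64 + 0)/(-21)) = 1/(-1/21*(-64)) = 1/(64/21) = 21/64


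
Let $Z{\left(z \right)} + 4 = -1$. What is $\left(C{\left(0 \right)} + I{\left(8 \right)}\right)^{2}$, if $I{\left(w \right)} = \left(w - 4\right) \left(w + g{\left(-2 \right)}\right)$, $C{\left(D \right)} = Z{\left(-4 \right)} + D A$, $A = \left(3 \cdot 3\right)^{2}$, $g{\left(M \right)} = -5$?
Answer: $49$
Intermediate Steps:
$Z{\left(z \right)} = -5$ ($Z{\left(z \right)} = -4 - 1 = -5$)
$A = 81$ ($A = 9^{2} = 81$)
$C{\left(D \right)} = -5 + 81 D$ ($C{\left(D \right)} = -5 + D 81 = -5 + 81 D$)
$I{\left(w \right)} = \left(-5 + w\right) \left(-4 + w\right)$ ($I{\left(w \right)} = \left(w - 4\right) \left(w - 5\right) = \left(-4 + w\right) \left(-5 + w\right) = \left(-5 + w\right) \left(-4 + w\right)$)
$\left(C{\left(0 \right)} + I{\left(8 \right)}\right)^{2} = \left(\left(-5 + 81 \cdot 0\right) + \left(20 + 8^{2} - 72\right)\right)^{2} = \left(\left(-5 + 0\right) + \left(20 + 64 - 72\right)\right)^{2} = \left(-5 + 12\right)^{2} = 7^{2} = 49$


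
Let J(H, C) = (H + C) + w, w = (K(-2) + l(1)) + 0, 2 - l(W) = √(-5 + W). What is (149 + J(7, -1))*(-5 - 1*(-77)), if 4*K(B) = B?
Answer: 11268 - 144*I ≈ 11268.0 - 144.0*I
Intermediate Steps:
K(B) = B/4
l(W) = 2 - √(-5 + W)
w = 3/2 - 2*I (w = ((¼)*(-2) + (2 - √(-5 + 1))) + 0 = (-½ + (2 - √(-4))) + 0 = (-½ + (2 - 2*I)) + 0 = (3/2 - 2*I) + 0 = 3/2 - 2*I ≈ 1.5 - 2.0*I)
J(H, C) = 3/2 + C + H - 2*I (J(H, C) = (H + C) + (3/2 - 2*I) = (C + H) + (3/2 - 2*I) = 3/2 + C + H - 2*I)
(149 + J(7, -1))*(-5 - 1*(-77)) = (149 + (3/2 - 1 + 7 - 2*I))*(-5 - 1*(-77)) = (149 + (15/2 - 2*I))*(-5 + 77) = (313/2 - 2*I)*72 = 11268 - 144*I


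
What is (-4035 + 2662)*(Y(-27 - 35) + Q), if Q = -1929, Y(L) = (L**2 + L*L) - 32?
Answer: -7863171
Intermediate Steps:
Y(L) = -32 + 2*L**2 (Y(L) = (L**2 + L**2) - 32 = 2*L**2 - 32 = -32 + 2*L**2)
(-4035 + 2662)*(Y(-27 - 35) + Q) = (-4035 + 2662)*((-32 + 2*(-27 - 35)**2) - 1929) = -1373*((-32 + 2*(-62)**2) - 1929) = -1373*((-32 + 2*3844) - 1929) = -1373*((-32 + 7688) - 1929) = -1373*(7656 - 1929) = -1373*5727 = -7863171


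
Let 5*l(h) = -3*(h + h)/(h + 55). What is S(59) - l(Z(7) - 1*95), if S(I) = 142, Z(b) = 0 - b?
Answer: 33982/235 ≈ 144.60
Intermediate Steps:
Z(b) = -b
l(h) = -6*h/(5*(55 + h)) (l(h) = (-3*(h + h)/(h + 55))/5 = (-3*2*h/(55 + h))/5 = (-6*h/(55 + h))/5 = -6*h/(5*(55 + h)))
S(59) - l(Z(7) - 1*95) = 142 - (-6)*(-1*7 - 1*95)/(275 + 5*(-1*7 - 1*95)) = 142 - (-6)*(-7 - 95)/(275 + 5*(-7 - 95)) = 142 - (-6)*(-102)/(275 + 5*(-102)) = 142 - (-6)*(-102)/(275 - 510) = 142 - (-6)*(-102)/(-235) = 142 - (-6)*(-102)*(-1)/235 = 142 - 1*(-612/235) = 142 + 612/235 = 33982/235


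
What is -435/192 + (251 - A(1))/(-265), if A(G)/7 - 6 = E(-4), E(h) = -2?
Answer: -52697/16960 ≈ -3.1071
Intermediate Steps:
A(G) = 28 (A(G) = 42 + 7*(-2) = 42 - 14 = 28)
-435/192 + (251 - A(1))/(-265) = -435/192 + (251 - 1*28)/(-265) = -435*1/192 + (251 - 28)*(-1/265) = -145/64 + 223*(-1/265) = -145/64 - 223/265 = -52697/16960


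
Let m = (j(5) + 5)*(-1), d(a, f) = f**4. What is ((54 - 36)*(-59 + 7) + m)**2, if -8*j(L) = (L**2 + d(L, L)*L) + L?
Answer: 19123129/64 ≈ 2.9880e+5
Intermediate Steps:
j(L) = -L/8 - L**2/8 - L**5/8 (j(L) = -((L**2 + L**4*L) + L)/8 = -((L**2 + L**5) + L)/8 = -(L + L**2 + L**5)/8 = -L/8 - L**2/8 - L**5/8)
m = 3115/8 (m = (-1/8*5*(1 + 5 + 5**4) + 5)*(-1) = (-1/8*5*(1 + 5 + 625) + 5)*(-1) = (-1/8*5*631 + 5)*(-1) = (-3155/8 + 5)*(-1) = -3115/8*(-1) = 3115/8 ≈ 389.38)
((54 - 36)*(-59 + 7) + m)**2 = ((54 - 36)*(-59 + 7) + 3115/8)**2 = (18*(-52) + 3115/8)**2 = (-936 + 3115/8)**2 = (-4373/8)**2 = 19123129/64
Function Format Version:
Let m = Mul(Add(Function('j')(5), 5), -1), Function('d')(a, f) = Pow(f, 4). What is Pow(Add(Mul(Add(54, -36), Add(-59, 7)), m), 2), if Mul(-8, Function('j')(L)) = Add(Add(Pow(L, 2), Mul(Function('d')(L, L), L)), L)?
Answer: Rational(19123129, 64) ≈ 2.9880e+5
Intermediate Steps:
Function('j')(L) = Add(Mul(Rational(-1, 8), L), Mul(Rational(-1, 8), Pow(L, 2)), Mul(Rational(-1, 8), Pow(L, 5))) (Function('j')(L) = Mul(Rational(-1, 8), Add(Add(Pow(L, 2), Mul(Pow(L, 4), L)), L)) = Mul(Rational(-1, 8), Add(Add(Pow(L, 2), Pow(L, 5)), L)) = Mul(Rational(-1, 8), Add(L, Pow(L, 2), Pow(L, 5))) = Add(Mul(Rational(-1, 8), L), Mul(Rational(-1, 8), Pow(L, 2)), Mul(Rational(-1, 8), Pow(L, 5))))
m = Rational(3115, 8) (m = Mul(Add(Mul(Rational(-1, 8), 5, Add(1, 5, Pow(5, 4))), 5), -1) = Mul(Add(Mul(Rational(-1, 8), 5, Add(1, 5, 625)), 5), -1) = Mul(Add(Mul(Rational(-1, 8), 5, 631), 5), -1) = Mul(Add(Rational(-3155, 8), 5), -1) = Mul(Rational(-3115, 8), -1) = Rational(3115, 8) ≈ 389.38)
Pow(Add(Mul(Add(54, -36), Add(-59, 7)), m), 2) = Pow(Add(Mul(Add(54, -36), Add(-59, 7)), Rational(3115, 8)), 2) = Pow(Add(Mul(18, -52), Rational(3115, 8)), 2) = Pow(Add(-936, Rational(3115, 8)), 2) = Pow(Rational(-4373, 8), 2) = Rational(19123129, 64)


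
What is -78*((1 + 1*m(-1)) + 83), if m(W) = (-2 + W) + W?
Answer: -6240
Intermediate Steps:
m(W) = -2 + 2*W
-78*((1 + 1*m(-1)) + 83) = -78*((1 + 1*(-2 + 2*(-1))) + 83) = -78*((1 + 1*(-2 - 2)) + 83) = -78*((1 + 1*(-4)) + 83) = -78*((1 - 4) + 83) = -78*(-3 + 83) = -78*80 = -6240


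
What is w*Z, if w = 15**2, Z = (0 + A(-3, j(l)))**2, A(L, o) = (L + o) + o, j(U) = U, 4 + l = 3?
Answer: 5625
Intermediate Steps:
l = -1 (l = -4 + 3 = -1)
A(L, o) = L + 2*o
Z = 25 (Z = (0 + (-3 + 2*(-1)))**2 = (0 + (-3 - 2))**2 = (0 - 5)**2 = (-5)**2 = 25)
w = 225
w*Z = 225*25 = 5625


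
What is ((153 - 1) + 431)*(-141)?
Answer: -82203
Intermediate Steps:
((153 - 1) + 431)*(-141) = (152 + 431)*(-141) = 583*(-141) = -82203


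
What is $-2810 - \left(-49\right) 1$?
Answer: $-2761$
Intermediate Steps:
$-2810 - \left(-49\right) 1 = -2810 - -49 = -2810 + 49 = -2761$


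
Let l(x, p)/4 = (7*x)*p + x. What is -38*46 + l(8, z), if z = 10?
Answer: 524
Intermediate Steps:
l(x, p) = 4*x + 28*p*x (l(x, p) = 4*((7*x)*p + x) = 4*(7*p*x + x) = 4*(x + 7*p*x) = 4*x + 28*p*x)
-38*46 + l(8, z) = -38*46 + 4*8*(1 + 7*10) = -1748 + 4*8*(1 + 70) = -1748 + 4*8*71 = -1748 + 2272 = 524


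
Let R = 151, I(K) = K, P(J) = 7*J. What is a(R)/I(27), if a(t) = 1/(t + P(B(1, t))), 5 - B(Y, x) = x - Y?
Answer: -1/23328 ≈ -4.2867e-5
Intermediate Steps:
B(Y, x) = 5 + Y - x (B(Y, x) = 5 - (x - Y) = 5 + (Y - x) = 5 + Y - x)
a(t) = 1/(42 - 6*t) (a(t) = 1/(t + 7*(5 + 1 - t)) = 1/(t + 7*(6 - t)) = 1/(t + (42 - 7*t)) = 1/(42 - 6*t))
a(R)/I(27) = (1/(6*(7 - 1*151)))/27 = (1/(6*(7 - 151)))*(1/27) = ((1/6)/(-144))*(1/27) = ((1/6)*(-1/144))*(1/27) = -1/864*1/27 = -1/23328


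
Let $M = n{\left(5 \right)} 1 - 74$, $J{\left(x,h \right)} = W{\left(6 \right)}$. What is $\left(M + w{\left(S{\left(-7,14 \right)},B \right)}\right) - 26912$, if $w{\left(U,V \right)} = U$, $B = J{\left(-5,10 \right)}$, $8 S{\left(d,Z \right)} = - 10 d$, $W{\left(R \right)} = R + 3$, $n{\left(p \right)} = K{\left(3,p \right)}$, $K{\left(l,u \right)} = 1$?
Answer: $- \frac{107905}{4} \approx -26976.0$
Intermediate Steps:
$n{\left(p \right)} = 1$
$W{\left(R \right)} = 3 + R$
$J{\left(x,h \right)} = 9$ ($J{\left(x,h \right)} = 3 + 6 = 9$)
$S{\left(d,Z \right)} = - \frac{5 d}{4}$ ($S{\left(d,Z \right)} = \frac{\left(-10\right) d}{8} = - \frac{5 d}{4}$)
$B = 9$
$M = -73$ ($M = 1 \cdot 1 - 74 = 1 - 74 = -73$)
$\left(M + w{\left(S{\left(-7,14 \right)},B \right)}\right) - 26912 = \left(-73 - - \frac{35}{4}\right) - 26912 = \left(-73 + \frac{35}{4}\right) - 26912 = - \frac{257}{4} - 26912 = - \frac{107905}{4}$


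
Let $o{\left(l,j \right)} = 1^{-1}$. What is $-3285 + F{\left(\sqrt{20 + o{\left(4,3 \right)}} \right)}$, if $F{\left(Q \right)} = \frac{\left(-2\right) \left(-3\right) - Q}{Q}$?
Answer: $-3286 + \frac{2 \sqrt{21}}{7} \approx -3284.7$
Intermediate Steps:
$o{\left(l,j \right)} = 1$
$F{\left(Q \right)} = \frac{6 - Q}{Q}$
$-3285 + F{\left(\sqrt{20 + o{\left(4,3 \right)}} \right)} = -3285 + \frac{6 - \sqrt{20 + 1}}{\sqrt{20 + 1}} = -3285 + \frac{6 - \sqrt{21}}{\sqrt{21}} = -3285 + \frac{\sqrt{21}}{21} \left(6 - \sqrt{21}\right) = -3285 + \frac{\sqrt{21} \left(6 - \sqrt{21}\right)}{21}$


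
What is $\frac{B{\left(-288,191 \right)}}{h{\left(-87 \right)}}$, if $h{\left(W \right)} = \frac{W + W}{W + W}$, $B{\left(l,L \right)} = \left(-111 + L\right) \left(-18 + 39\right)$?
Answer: $1680$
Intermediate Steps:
$B{\left(l,L \right)} = -2331 + 21 L$ ($B{\left(l,L \right)} = \left(-111 + L\right) 21 = -2331 + 21 L$)
$h{\left(W \right)} = 1$ ($h{\left(W \right)} = \frac{2 W}{2 W} = 2 W \frac{1}{2 W} = 1$)
$\frac{B{\left(-288,191 \right)}}{h{\left(-87 \right)}} = \frac{-2331 + 21 \cdot 191}{1} = \left(-2331 + 4011\right) 1 = 1680 \cdot 1 = 1680$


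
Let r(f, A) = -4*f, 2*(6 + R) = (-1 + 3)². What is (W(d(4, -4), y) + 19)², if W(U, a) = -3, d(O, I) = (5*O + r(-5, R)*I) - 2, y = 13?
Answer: 256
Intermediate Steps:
R = -4 (R = -6 + (-1 + 3)²/2 = -6 + (½)*2² = -6 + (½)*4 = -6 + 2 = -4)
d(O, I) = -2 + 5*O + 20*I (d(O, I) = (5*O + (-4*(-5))*I) - 2 = (5*O + 20*I) - 2 = -2 + 5*O + 20*I)
(W(d(4, -4), y) + 19)² = (-3 + 19)² = 16² = 256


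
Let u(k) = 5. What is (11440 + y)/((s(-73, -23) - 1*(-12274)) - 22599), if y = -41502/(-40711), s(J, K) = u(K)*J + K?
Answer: -465775342/436136943 ≈ -1.0680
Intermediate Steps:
s(J, K) = K + 5*J (s(J, K) = 5*J + K = K + 5*J)
y = 41502/40711 (y = -41502*(-1/40711) = 41502/40711 ≈ 1.0194)
(11440 + y)/((s(-73, -23) - 1*(-12274)) - 22599) = (11440 + 41502/40711)/(((-23 + 5*(-73)) - 1*(-12274)) - 22599) = 465775342/(40711*(((-23 - 365) + 12274) - 22599)) = 465775342/(40711*((-388 + 12274) - 22599)) = 465775342/(40711*(11886 - 22599)) = (465775342/40711)/(-10713) = (465775342/40711)*(-1/10713) = -465775342/436136943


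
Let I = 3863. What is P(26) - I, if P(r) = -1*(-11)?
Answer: -3852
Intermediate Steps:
P(r) = 11
P(26) - I = 11 - 1*3863 = 11 - 3863 = -3852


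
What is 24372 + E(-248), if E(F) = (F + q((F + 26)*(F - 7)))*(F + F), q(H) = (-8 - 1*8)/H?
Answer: 4171594868/28305 ≈ 1.4738e+5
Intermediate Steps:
q(H) = -16/H (q(H) = (-8 - 8)/H = -16/H)
E(F) = 2*F*(F - 16/((-7 + F)*(26 + F))) (E(F) = (F - 16*1/((F - 7)*(F + 26)))*(F + F) = (F - 16*1/((-7 + F)*(26 + F)))*(2*F) = (F - 16/((-7 + F)*(26 + F)))*(2*F) = 2*F*(F - 16/((-7 + F)*(26 + F))))
24372 + E(-248) = 24372 + 2*(-248)*(-16 - 248*(-182 + (-248)² + 19*(-248)))/(-182 + (-248)² + 19*(-248)) = 24372 + 2*(-248)*(-16 - 248*(-182 + 61504 - 4712))/(-182 + 61504 - 4712) = 24372 + 2*(-248)*(-16 - 248*56610)/56610 = 24372 + 2*(-248)*(1/56610)*(-16 - 14039280) = 24372 + 2*(-248)*(1/56610)*(-14039296) = 24372 + 3481745408/28305 = 4171594868/28305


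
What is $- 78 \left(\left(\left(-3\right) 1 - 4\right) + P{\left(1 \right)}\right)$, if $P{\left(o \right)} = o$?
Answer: $468$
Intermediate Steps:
$- 78 \left(\left(\left(-3\right) 1 - 4\right) + P{\left(1 \right)}\right) = - 78 \left(\left(\left(-3\right) 1 - 4\right) + 1\right) = - 78 \left(\left(-3 - 4\right) + 1\right) = - 78 \left(-7 + 1\right) = \left(-78\right) \left(-6\right) = 468$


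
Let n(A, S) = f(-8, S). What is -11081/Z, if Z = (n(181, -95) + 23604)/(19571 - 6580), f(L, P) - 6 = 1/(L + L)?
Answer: -2303252336/377759 ≈ -6097.1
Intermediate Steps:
f(L, P) = 6 + 1/(2*L) (f(L, P) = 6 + 1/(L + L) = 6 + 1/(2*L))
n(A, S) = 95/16 (n(A, S) = 6 + (1/2)/(-8) = 6 + (1/2)*(-1/8) = 6 - 1/16 = 95/16)
Z = 377759/207856 (Z = (95/16 + 23604)/(19571 - 6580) = (377759/16)/12991 = (377759/16)*(1/12991) = 377759/207856 ≈ 1.8174)
-11081/Z = -11081/377759/207856 = -11081*207856/377759 = -2303252336/377759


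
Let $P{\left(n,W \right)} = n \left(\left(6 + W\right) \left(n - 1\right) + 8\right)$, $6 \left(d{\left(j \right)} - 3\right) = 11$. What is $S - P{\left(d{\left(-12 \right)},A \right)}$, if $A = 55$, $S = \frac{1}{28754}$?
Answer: $- \frac{604969765}{517572} \approx -1168.9$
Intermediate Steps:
$d{\left(j \right)} = \frac{29}{6}$ ($d{\left(j \right)} = 3 + \frac{1}{6} \cdot 11 = 3 + \frac{11}{6} = \frac{29}{6}$)
$S = \frac{1}{28754} \approx 3.4778 \cdot 10^{-5}$
$P{\left(n,W \right)} = n \left(8 + \left(-1 + n\right) \left(6 + W\right)\right)$ ($P{\left(n,W \right)} = n \left(\left(6 + W\right) \left(-1 + n\right) + 8\right) = n \left(\left(-1 + n\right) \left(6 + W\right) + 8\right) = n \left(8 + \left(-1 + n\right) \left(6 + W\right)\right)$)
$S - P{\left(d{\left(-12 \right)},A \right)} = \frac{1}{28754} - \frac{29 \left(2 - 55 + 6 \cdot \frac{29}{6} + 55 \cdot \frac{29}{6}\right)}{6} = \frac{1}{28754} - \frac{29 \left(2 - 55 + 29 + \frac{1595}{6}\right)}{6} = \frac{1}{28754} - \frac{29}{6} \cdot \frac{1451}{6} = \frac{1}{28754} - \frac{42079}{36} = - \frac{604969765}{517572}$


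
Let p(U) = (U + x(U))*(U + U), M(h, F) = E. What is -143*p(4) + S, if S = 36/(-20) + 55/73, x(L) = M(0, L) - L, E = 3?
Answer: -1253062/365 ≈ -3433.0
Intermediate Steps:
M(h, F) = 3
x(L) = 3 - L
S = -382/365 (S = 36*(-1/20) + 55*(1/73) = -9/5 + 55/73 = -382/365 ≈ -1.0466)
p(U) = 6*U (p(U) = (U + (3 - U))*(U + U) = 3*(2*U) = 6*U)
-143*p(4) + S = -858*4 - 382/365 = -143*24 - 382/365 = -3432 - 382/365 = -1253062/365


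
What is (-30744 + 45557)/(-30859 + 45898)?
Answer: 14813/15039 ≈ 0.98497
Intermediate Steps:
(-30744 + 45557)/(-30859 + 45898) = 14813/15039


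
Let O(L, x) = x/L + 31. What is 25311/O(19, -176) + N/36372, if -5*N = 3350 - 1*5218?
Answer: 52941212/45465 ≈ 1164.4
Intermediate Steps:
O(L, x) = 31 + x/L
N = 1868/5 (N = -(3350 - 1*5218)/5 = -(3350 - 5218)/5 = -1/5*(-1868) = 1868/5 ≈ 373.60)
25311/O(19, -176) + N/36372 = 25311/(31 - 176/19) + (1868/5)/36372 = 25311/(31 - 176*1/19) + (1868/5)*(1/36372) = 25311/(31 - 176/19) + 467/45465 = 25311/(413/19) + 467/45465 = 25311*(19/413) + 467/45465 = 8151/7 + 467/45465 = 52941212/45465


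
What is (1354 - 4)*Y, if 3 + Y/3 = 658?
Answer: 2652750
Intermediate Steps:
Y = 1965 (Y = -9 + 3*658 = -9 + 1974 = 1965)
(1354 - 4)*Y = (1354 - 4)*1965 = 1350*1965 = 2652750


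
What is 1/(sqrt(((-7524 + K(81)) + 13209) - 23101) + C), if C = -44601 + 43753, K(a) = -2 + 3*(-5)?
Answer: -848/736537 - 3*I*sqrt(1937)/736537 ≈ -0.0011513 - 0.00017926*I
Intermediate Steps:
K(a) = -17 (K(a) = -2 - 15 = -17)
C = -848
1/(sqrt(((-7524 + K(81)) + 13209) - 23101) + C) = 1/(sqrt(((-7524 - 17) + 13209) - 23101) - 848) = 1/(sqrt((-7541 + 13209) - 23101) - 848) = 1/(sqrt(5668 - 23101) - 848) = 1/(sqrt(-17433) - 848) = 1/(3*I*sqrt(1937) - 848) = 1/(-848 + 3*I*sqrt(1937))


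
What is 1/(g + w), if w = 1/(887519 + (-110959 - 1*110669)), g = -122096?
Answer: -665891/81302627535 ≈ -8.1903e-6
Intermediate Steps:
w = 1/665891 (w = 1/(887519 + (-110959 - 110669)) = 1/(887519 - 221628) = 1/665891 ≈ 1.5017e-6)
1/(g + w) = 1/(-122096 + 1/665891) = 1/(-81302627535/665891) = -665891/81302627535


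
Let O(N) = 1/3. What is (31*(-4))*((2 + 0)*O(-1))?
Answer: -248/3 ≈ -82.667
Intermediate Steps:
O(N) = ⅓
(31*(-4))*((2 + 0)*O(-1)) = (31*(-4))*((2 + 0)*(⅓)) = -248/3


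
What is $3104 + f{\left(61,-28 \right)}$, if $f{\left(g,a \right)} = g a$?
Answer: $1396$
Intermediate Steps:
$f{\left(g,a \right)} = a g$
$3104 + f{\left(61,-28 \right)} = 3104 - 1708 = 1396$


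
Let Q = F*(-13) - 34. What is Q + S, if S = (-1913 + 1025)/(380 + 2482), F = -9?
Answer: 39443/477 ≈ 82.690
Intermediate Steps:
S = -148/477 (S = -888/2862 = -888*1/2862 = -148/477 ≈ -0.31027)
Q = 83 (Q = -9*(-13) - 34 = 117 - 34 = 83)
Q + S = 83 - 148/477 = 39443/477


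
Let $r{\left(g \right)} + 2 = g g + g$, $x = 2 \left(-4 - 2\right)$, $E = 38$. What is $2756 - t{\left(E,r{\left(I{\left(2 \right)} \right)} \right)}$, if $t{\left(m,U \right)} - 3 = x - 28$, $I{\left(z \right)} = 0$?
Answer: $2793$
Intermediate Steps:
$x = -12$ ($x = 2 \left(-6\right) = -12$)
$r{\left(g \right)} = -2 + g + g^{2}$ ($r{\left(g \right)} = -2 + \left(g g + g\right) = -2 + \left(g^{2} + g\right) = -2 + \left(g + g^{2}\right) = -2 + g + g^{2}$)
$t{\left(m,U \right)} = -37$ ($t{\left(m,U \right)} = 3 - 40 = -37$)
$2756 - t{\left(E,r{\left(I{\left(2 \right)} \right)} \right)} = 2756 - -37 = 2756 + 37 = 2793$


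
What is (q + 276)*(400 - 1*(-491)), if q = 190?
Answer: 415206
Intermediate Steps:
(q + 276)*(400 - 1*(-491)) = (190 + 276)*(400 - 1*(-491)) = 466*(400 + 491) = 466*891 = 415206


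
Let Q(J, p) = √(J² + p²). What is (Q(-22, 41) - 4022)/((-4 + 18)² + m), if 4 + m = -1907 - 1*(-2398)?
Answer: -4022/683 + √2165/683 ≈ -5.8206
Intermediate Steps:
m = 487 (m = -4 + (-1907 - 1*(-2398)) = -4 + (-1907 + 2398) = -4 + 491 = 487)
(Q(-22, 41) - 4022)/((-4 + 18)² + m) = (√((-22)² + 41²) - 4022)/((-4 + 18)² + 487) = (√(484 + 1681) - 4022)/(14² + 487) = (√2165 - 4022)/(196 + 487) = (-4022 + √2165)/683 = (-4022 + √2165)*(1/683) = -4022/683 + √2165/683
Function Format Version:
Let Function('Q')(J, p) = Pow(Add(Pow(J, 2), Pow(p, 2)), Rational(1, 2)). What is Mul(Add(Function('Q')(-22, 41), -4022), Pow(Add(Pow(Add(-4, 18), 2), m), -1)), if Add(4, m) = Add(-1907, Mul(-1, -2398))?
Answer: Add(Rational(-4022, 683), Mul(Rational(1, 683), Pow(2165, Rational(1, 2)))) ≈ -5.8206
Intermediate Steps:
m = 487 (m = Add(-4, Add(-1907, Mul(-1, -2398))) = Add(-4, Add(-1907, 2398)) = Add(-4, 491) = 487)
Mul(Add(Function('Q')(-22, 41), -4022), Pow(Add(Pow(Add(-4, 18), 2), m), -1)) = Mul(Add(Pow(Add(Pow(-22, 2), Pow(41, 2)), Rational(1, 2)), -4022), Pow(Add(Pow(Add(-4, 18), 2), 487), -1)) = Mul(Add(Pow(Add(484, 1681), Rational(1, 2)), -4022), Pow(Add(Pow(14, 2), 487), -1)) = Mul(Add(Pow(2165, Rational(1, 2)), -4022), Pow(Add(196, 487), -1)) = Mul(Add(-4022, Pow(2165, Rational(1, 2))), Pow(683, -1)) = Mul(Add(-4022, Pow(2165, Rational(1, 2))), Rational(1, 683)) = Add(Rational(-4022, 683), Mul(Rational(1, 683), Pow(2165, Rational(1, 2))))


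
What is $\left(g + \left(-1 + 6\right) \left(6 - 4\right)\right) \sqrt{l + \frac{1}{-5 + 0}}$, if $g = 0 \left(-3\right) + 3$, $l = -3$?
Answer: $\frac{52 i \sqrt{5}}{5} \approx 23.255 i$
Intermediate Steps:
$g = 3$ ($g = 0 + 3 = 3$)
$\left(g + \left(-1 + 6\right) \left(6 - 4\right)\right) \sqrt{l + \frac{1}{-5 + 0}} = \left(3 + \left(-1 + 6\right) \left(6 - 4\right)\right) \sqrt{-3 + \frac{1}{-5 + 0}} = \left(3 + 5 \cdot 2\right) \sqrt{-3 + \frac{1}{-5}} = \left(3 + 10\right) \sqrt{-3 - \frac{1}{5}} = 13 \sqrt{- \frac{16}{5}} = 13 \frac{4 i \sqrt{5}}{5} = \frac{52 i \sqrt{5}}{5}$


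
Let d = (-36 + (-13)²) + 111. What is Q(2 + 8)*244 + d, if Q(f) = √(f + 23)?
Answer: 244 + 244*√33 ≈ 1645.7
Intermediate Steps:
Q(f) = √(23 + f)
d = 244 (d = (-36 + 169) + 111 = 133 + 111 = 244)
Q(2 + 8)*244 + d = √(23 + (2 + 8))*244 + 244 = √(23 + 10)*244 + 244 = √33*244 + 244 = 244*√33 + 244 = 244 + 244*√33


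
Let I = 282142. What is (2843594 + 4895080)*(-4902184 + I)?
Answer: -35752998904308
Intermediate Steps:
(2843594 + 4895080)*(-4902184 + I) = (2843594 + 4895080)*(-4902184 + 282142) = 7738674*(-4620042) = -35752998904308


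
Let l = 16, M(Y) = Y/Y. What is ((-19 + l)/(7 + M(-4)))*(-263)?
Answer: 789/8 ≈ 98.625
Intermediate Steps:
M(Y) = 1
((-19 + l)/(7 + M(-4)))*(-263) = ((-19 + 16)/(7 + 1))*(-263) = -3/8*(-263) = 789/8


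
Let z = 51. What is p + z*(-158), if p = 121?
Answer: -7937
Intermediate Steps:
p + z*(-158) = 121 + 51*(-158) = 121 - 8058 = -7937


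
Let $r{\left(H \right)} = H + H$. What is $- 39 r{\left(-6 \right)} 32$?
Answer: $14976$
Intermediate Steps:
$r{\left(H \right)} = 2 H$
$- 39 r{\left(-6 \right)} 32 = - 39 \cdot 2 \left(-6\right) 32 = \left(-39\right) \left(-12\right) 32 = 468 \cdot 32 = 14976$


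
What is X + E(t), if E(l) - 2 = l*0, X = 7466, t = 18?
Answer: 7468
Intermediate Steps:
E(l) = 2 (E(l) = 2 + l*0 = 2 + 0 = 2)
X + E(t) = 7466 + 2 = 7468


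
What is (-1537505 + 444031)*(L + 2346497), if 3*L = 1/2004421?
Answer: -15429031412656739488/6013263 ≈ -2.5658e+12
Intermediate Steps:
L = 1/6013263 (L = (⅓)/2004421 = (⅓)*(1/2004421) = 1/6013263 ≈ 1.6630e-7)
(-1537505 + 444031)*(L + 2346497) = (-1537505 + 444031)*(1/6013263 + 2346497) = -1093474*14110103589712/6013263 = -15429031412656739488/6013263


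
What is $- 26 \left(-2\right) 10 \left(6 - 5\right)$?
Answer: $520$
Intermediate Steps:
$- 26 \left(-2\right) 10 \left(6 - 5\right) = - 26 \left(\left(-20\right) 1\right) = \left(-26\right) \left(-20\right) = 520$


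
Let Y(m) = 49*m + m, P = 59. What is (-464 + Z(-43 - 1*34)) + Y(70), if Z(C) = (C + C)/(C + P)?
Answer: 27401/9 ≈ 3044.6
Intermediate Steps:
Y(m) = 50*m
Z(C) = 2*C/(59 + C) (Z(C) = (C + C)/(C + 59) = (2*C)/(59 + C) = 2*C/(59 + C))
(-464 + Z(-43 - 1*34)) + Y(70) = (-464 + 2*(-43 - 1*34)/(59 + (-43 - 1*34))) + 50*70 = (-464 + 2*(-43 - 34)/(59 + (-43 - 34))) + 3500 = (-464 + 2*(-77)/(59 - 77)) + 3500 = (-464 + 2*(-77)/(-18)) + 3500 = (-464 + 2*(-77)*(-1/18)) + 3500 = (-464 + 77/9) + 3500 = -4099/9 + 3500 = 27401/9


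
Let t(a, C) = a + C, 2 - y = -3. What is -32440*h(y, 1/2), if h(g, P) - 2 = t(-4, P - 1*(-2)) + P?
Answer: -32440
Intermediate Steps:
y = 5 (y = 2 - 1*(-3) = 2 + 3 = 5)
t(a, C) = C + a
h(g, P) = 2*P (h(g, P) = 2 + (((P - 1*(-2)) - 4) + P) = 2 + (((P + 2) - 4) + P) = 2 + (((2 + P) - 4) + P) = 2 + ((-2 + P) + P) = 2 + (-2 + 2*P) = 2*P)
-32440*h(y, 1/2) = -64880/2 = -32440*1 = -32440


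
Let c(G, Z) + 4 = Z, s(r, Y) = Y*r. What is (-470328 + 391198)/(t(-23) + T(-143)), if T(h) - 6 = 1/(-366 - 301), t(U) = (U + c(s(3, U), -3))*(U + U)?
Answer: -52779710/924461 ≈ -57.092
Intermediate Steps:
c(G, Z) = -4 + Z
t(U) = 2*U*(-7 + U) (t(U) = (U + (-4 - 3))*(U + U) = (U - 7)*(2*U) = (-7 + U)*(2*U) = 2*U*(-7 + U))
T(h) = 4001/667 (T(h) = 6 + 1/(-366 - 301) = 6 + 1/(-667) = 6 - 1/667 = 4001/667)
(-470328 + 391198)/(t(-23) + T(-143)) = (-470328 + 391198)/(2*(-23)*(-7 - 23) + 4001/667) = -79130/(2*(-23)*(-30) + 4001/667) = -79130/(1380 + 4001/667) = -79130/924461/667 = -79130*667/924461 = -52779710/924461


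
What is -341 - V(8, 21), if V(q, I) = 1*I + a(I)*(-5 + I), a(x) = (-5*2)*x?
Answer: 2998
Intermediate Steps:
a(x) = -10*x
V(q, I) = I - 10*I*(-5 + I) (V(q, I) = 1*I + (-10*I)*(-5 + I) = I - 10*I*(-5 + I))
-341 - V(8, 21) = -341 - 21*(51 - 10*21) = -341 - 21*(51 - 210) = -341 - 21*(-159) = -341 - 1*(-3339) = -341 + 3339 = 2998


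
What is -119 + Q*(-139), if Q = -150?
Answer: 20731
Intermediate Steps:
-119 + Q*(-139) = -119 - 150*(-139) = -119 + 20850 = 20731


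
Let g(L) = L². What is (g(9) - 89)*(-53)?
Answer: 424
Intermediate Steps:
(g(9) - 89)*(-53) = (9² - 89)*(-53) = (81 - 89)*(-53) = -8*(-53) = 424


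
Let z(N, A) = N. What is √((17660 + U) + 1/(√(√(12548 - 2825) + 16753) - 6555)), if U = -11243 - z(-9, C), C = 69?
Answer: √(42122429 - 6426*√(16753 + √9723))/√(6555 - √(16753 + √9723)) ≈ 80.162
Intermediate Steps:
U = -11234 (U = -11243 - 1*(-9) = -11243 + 9 = -11234)
√((17660 + U) + 1/(√(√(12548 - 2825) + 16753) - 6555)) = √((17660 - 11234) + 1/(√(√(12548 - 2825) + 16753) - 6555)) = √(6426 + 1/(√(√9723 + 16753) - 6555)) = √(6426 + 1/(√(16753 + √9723) - 6555)) = √(6426 + 1/(-6555 + √(16753 + √9723)))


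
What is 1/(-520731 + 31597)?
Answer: -1/489134 ≈ -2.0444e-6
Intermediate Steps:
1/(-520731 + 31597) = 1/(-489134) = -1/489134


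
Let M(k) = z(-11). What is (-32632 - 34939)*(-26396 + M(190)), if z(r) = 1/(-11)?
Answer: 19619712847/11 ≈ 1.7836e+9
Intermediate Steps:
z(r) = -1/11
M(k) = -1/11
(-32632 - 34939)*(-26396 + M(190)) = (-32632 - 34939)*(-26396 - 1/11) = -67571*(-290357/11) = 19619712847/11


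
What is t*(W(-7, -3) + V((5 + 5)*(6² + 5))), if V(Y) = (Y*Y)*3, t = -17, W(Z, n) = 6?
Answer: -8573202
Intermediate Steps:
V(Y) = 3*Y² (V(Y) = Y²*3 = 3*Y²)
t*(W(-7, -3) + V((5 + 5)*(6² + 5))) = -17*(6 + 3*((5 + 5)*(6² + 5))²) = -17*(6 + 3*(10*(36 + 5))²) = -17*(6 + 3*(10*41)²) = -17*(6 + 3*410²) = -17*(6 + 3*168100) = -17*(6 + 504300) = -17*504306 = -8573202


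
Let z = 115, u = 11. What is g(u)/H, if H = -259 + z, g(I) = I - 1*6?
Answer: -5/144 ≈ -0.034722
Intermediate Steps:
g(I) = -6 + I (g(I) = I - 6 = -6 + I)
H = -144 (H = -259 + 115 = -144)
g(u)/H = (-6 + 11)/(-144) = 5*(-1/144) = -5/144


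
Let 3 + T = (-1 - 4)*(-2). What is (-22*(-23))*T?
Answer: 3542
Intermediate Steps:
T = 7 (T = -3 + (-1 - 4)*(-2) = -3 - 5*(-2) = -3 + 10 = 7)
(-22*(-23))*T = -22*(-23)*7 = 506*7 = 3542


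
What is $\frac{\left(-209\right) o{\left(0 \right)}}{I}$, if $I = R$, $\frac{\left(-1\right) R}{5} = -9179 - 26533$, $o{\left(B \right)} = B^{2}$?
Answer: $0$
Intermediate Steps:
$R = 178560$ ($R = - 5 \left(-9179 - 26533\right) = \left(-5\right) \left(-35712\right) = 178560$)
$I = 178560$
$\frac{\left(-209\right) o{\left(0 \right)}}{I} = \frac{\left(-209\right) 0^{2}}{178560} = \left(-209\right) 0 \cdot \frac{1}{178560} = 0 \cdot \frac{1}{178560} = 0$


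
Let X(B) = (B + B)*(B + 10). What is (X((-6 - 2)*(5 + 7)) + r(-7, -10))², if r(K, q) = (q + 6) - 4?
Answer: 272382016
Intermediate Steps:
r(K, q) = 2 + q (r(K, q) = (6 + q) - 4 = 2 + q)
X(B) = 2*B*(10 + B) (X(B) = (2*B)*(10 + B) = 2*B*(10 + B))
(X((-6 - 2)*(5 + 7)) + r(-7, -10))² = (2*((-6 - 2)*(5 + 7))*(10 + (-6 - 2)*(5 + 7)) + (2 - 10))² = (2*(-8*12)*(10 - 8*12) - 8)² = (2*(-96)*(10 - 96) - 8)² = (2*(-96)*(-86) - 8)² = (16512 - 8)² = 16504² = 272382016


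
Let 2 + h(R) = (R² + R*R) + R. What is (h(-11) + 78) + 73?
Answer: 380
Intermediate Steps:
h(R) = -2 + R + 2*R² (h(R) = -2 + ((R² + R*R) + R) = -2 + ((R² + R²) + R) = -2 + (2*R² + R) = -2 + (R + 2*R²) = -2 + R + 2*R²)
(h(-11) + 78) + 73 = ((-2 - 11 + 2*(-11)²) + 78) + 73 = ((-2 - 11 + 2*121) + 78) + 73 = ((-2 - 11 + 242) + 78) + 73 = (229 + 78) + 73 = 307 + 73 = 380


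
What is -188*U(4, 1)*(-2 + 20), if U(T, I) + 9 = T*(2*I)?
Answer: 3384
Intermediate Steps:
U(T, I) = -9 + 2*I*T (U(T, I) = -9 + T*(2*I) = -9 + 2*I*T)
-188*U(4, 1)*(-2 + 20) = -188*(-9 + 2*1*4)*(-2 + 20) = -188*(-9 + 8)*18 = -(-188)*18 = -188*(-18) = 3384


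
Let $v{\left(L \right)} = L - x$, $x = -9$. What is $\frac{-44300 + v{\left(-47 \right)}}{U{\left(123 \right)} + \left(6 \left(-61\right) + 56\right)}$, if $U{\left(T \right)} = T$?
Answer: $\frac{44338}{187} \approx 237.1$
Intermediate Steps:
$v{\left(L \right)} = 9 + L$ ($v{\left(L \right)} = L - -9 = L + 9 = 9 + L$)
$\frac{-44300 + v{\left(-47 \right)}}{U{\left(123 \right)} + \left(6 \left(-61\right) + 56\right)} = \frac{-44300 + \left(9 - 47\right)}{123 + \left(6 \left(-61\right) + 56\right)} = \frac{-44300 - 38}{123 + \left(-366 + 56\right)} = - \frac{44338}{123 - 310} = - \frac{44338}{-187} = \left(-44338\right) \left(- \frac{1}{187}\right) = \frac{44338}{187}$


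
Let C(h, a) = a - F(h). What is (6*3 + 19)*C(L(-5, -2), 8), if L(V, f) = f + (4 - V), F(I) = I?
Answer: 37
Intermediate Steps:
L(V, f) = 4 + f - V
C(h, a) = a - h
(6*3 + 19)*C(L(-5, -2), 8) = (6*3 + 19)*(8 - (4 - 2 - 1*(-5))) = (18 + 19)*(8 - (4 - 2 + 5)) = 37*(8 - 1*7) = 37*(8 - 7) = 37*1 = 37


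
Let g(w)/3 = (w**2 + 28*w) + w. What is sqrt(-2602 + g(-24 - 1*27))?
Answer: 2*sqrt(191) ≈ 27.641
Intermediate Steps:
g(w) = 3*w**2 + 87*w (g(w) = 3*((w**2 + 28*w) + w) = 3*(w**2 + 29*w) = 3*w**2 + 87*w)
sqrt(-2602 + g(-24 - 1*27)) = sqrt(-2602 + 3*(-24 - 1*27)*(29 + (-24 - 1*27))) = sqrt(-2602 + 3*(-24 - 27)*(29 + (-24 - 27))) = sqrt(-2602 + 3*(-51)*(29 - 51)) = sqrt(-2602 + 3*(-51)*(-22)) = sqrt(-2602 + 3366) = sqrt(764) = 2*sqrt(191)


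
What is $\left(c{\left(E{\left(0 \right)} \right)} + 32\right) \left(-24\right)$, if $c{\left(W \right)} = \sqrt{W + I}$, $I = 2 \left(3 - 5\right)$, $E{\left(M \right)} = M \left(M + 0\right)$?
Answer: $-768 - 48 i \approx -768.0 - 48.0 i$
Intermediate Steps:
$E{\left(M \right)} = M^{2}$ ($E{\left(M \right)} = M M = M^{2}$)
$I = -4$ ($I = 2 \left(-2\right) = -4$)
$c{\left(W \right)} = \sqrt{-4 + W}$ ($c{\left(W \right)} = \sqrt{W - 4} = \sqrt{-4 + W}$)
$\left(c{\left(E{\left(0 \right)} \right)} + 32\right) \left(-24\right) = \left(\sqrt{-4 + 0^{2}} + 32\right) \left(-24\right) = \left(\sqrt{-4 + 0} + 32\right) \left(-24\right) = \left(\sqrt{-4} + 32\right) \left(-24\right) = \left(2 i + 32\right) \left(-24\right) = \left(32 + 2 i\right) \left(-24\right) = -768 - 48 i$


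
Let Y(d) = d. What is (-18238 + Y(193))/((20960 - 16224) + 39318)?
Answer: -18045/44054 ≈ -0.40961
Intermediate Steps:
(-18238 + Y(193))/((20960 - 16224) + 39318) = (-18238 + 193)/((20960 - 16224) + 39318) = -18045/(4736 + 39318) = -18045/44054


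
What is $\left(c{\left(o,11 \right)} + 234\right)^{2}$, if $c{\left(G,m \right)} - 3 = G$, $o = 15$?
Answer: $63504$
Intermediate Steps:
$c{\left(G,m \right)} = 3 + G$
$\left(c{\left(o,11 \right)} + 234\right)^{2} = \left(\left(3 + 15\right) + 234\right)^{2} = \left(18 + 234\right)^{2} = 252^{2} = 63504$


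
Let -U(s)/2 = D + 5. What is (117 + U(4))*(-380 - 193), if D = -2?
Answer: -63603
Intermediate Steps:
U(s) = -6 (U(s) = -2*(-2 + 5) = -2*3 = -6)
(117 + U(4))*(-380 - 193) = (117 - 6)*(-380 - 193) = 111*(-573) = -63603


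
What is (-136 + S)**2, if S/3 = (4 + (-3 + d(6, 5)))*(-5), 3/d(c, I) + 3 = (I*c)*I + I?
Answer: 528862009/23104 ≈ 22891.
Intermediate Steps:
d(c, I) = 3/(-3 + I + c*I**2) (d(c, I) = 3/(-3 + ((I*c)*I + I)) = 3/(-3 + (c*I**2 + I)) = 3/(-3 + (I + c*I**2)) = 3/(-3 + I + c*I**2))
S = -2325/152 (S = 3*((4 + (-3 + 3/(-3 + 5 + 6*5**2)))*(-5)) = 3*((4 + (-3 + 3/(-3 + 5 + 6*25)))*(-5)) = 3*((4 + (-3 + 3/(-3 + 5 + 150)))*(-5)) = 3*((4 + (-3 + 3/152))*(-5)) = 3*((4 - 453/152)*(-5)) = 3*((155/152)*(-5)) = 3*(-775/152) = -2325/152 ≈ -15.296)
(-136 + S)**2 = (-136 - 2325/152)**2 = (-22997/152)**2 = 528862009/23104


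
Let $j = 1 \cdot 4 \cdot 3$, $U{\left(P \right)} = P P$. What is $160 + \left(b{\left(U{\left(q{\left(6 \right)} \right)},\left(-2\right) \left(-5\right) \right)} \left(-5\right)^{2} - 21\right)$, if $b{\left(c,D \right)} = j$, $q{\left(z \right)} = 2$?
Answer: $439$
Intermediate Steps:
$U{\left(P \right)} = P^{2}$
$j = 12$ ($j = 4 \cdot 3 = 12$)
$b{\left(c,D \right)} = 12$
$160 + \left(b{\left(U{\left(q{\left(6 \right)} \right)},\left(-2\right) \left(-5\right) \right)} \left(-5\right)^{2} - 21\right) = 160 - \left(21 - 12 \left(-5\right)^{2}\right) = 160 + \left(12 \cdot 25 - 21\right) = 160 + \left(300 - 21\right) = 160 + 279 = 439$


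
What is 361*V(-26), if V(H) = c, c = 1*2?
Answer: 722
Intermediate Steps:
c = 2
V(H) = 2
361*V(-26) = 361*2 = 722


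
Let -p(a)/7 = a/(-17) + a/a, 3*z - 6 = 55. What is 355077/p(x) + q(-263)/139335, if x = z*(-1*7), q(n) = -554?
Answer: -360458456747/66602130 ≈ -5412.1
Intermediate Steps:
z = 61/3 (z = 2 + (1/3)*55 = 2 + 55/3 = 61/3 ≈ 20.333)
x = -427/3 (x = 61*(-1*7)/3 = (61/3)*(-7) = -427/3 ≈ -142.33)
p(a) = -7 + 7*a/17 (p(a) = -7*(a/(-17) + a/a) = -7*(a*(-1/17) + 1) = -7*(-a/17 + 1) = -7*(1 - a/17) = -7 + 7*a/17)
355077/p(x) + q(-263)/139335 = 355077/(-7 + (7/17)*(-427/3)) - 554/139335 = 355077/(-7 - 2989/51) - 554*1/139335 = 355077/(-3346/51) - 554/139335 = 355077*(-51/3346) - 554/139335 = -18108927/3346 - 554/139335 = -360458456747/66602130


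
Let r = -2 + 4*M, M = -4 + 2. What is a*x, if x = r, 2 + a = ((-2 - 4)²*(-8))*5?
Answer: 14420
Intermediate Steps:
M = -2
a = -1442 (a = -2 + ((-2 - 4)²*(-8))*5 = -2 + ((-6)²*(-8))*5 = -2 + (36*(-8))*5 = -2 - 288*5 = -2 - 1440 = -1442)
r = -10 (r = -2 + 4*(-2) = -2 - 8 = -10)
x = -10
a*x = -1442*(-10) = 14420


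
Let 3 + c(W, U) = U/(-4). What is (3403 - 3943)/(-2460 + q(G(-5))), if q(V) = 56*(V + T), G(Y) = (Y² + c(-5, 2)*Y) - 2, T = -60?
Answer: 45/296 ≈ 0.15203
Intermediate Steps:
c(W, U) = -3 - U/4 (c(W, U) = -3 + U/(-4) = -3 + U*(-¼) = -3 - U/4)
G(Y) = -2 + Y² - 7*Y/2 (G(Y) = (Y² + (-3 - ¼*2)*Y) - 2 = (Y² + (-3 - ½)*Y) - 2 = (Y² - 7*Y/2) - 2 = -2 + Y² - 7*Y/2)
q(V) = -3360 + 56*V (q(V) = 56*(V - 60) = 56*(-60 + V) = -3360 + 56*V)
(3403 - 3943)/(-2460 + q(G(-5))) = (3403 - 3943)/(-2460 + (-3360 + 56*(-2 + (-5)² - 7/2*(-5)))) = -540/(-2460 + (-3360 + 56*(-2 + 25 + 35/2))) = -540/(-2460 + (-3360 + 56*(81/2))) = -540/(-2460 + (-3360 + 2268)) = -540/(-2460 - 1092) = -540/(-3552) = -540*(-1/3552) = 45/296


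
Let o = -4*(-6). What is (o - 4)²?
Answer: 400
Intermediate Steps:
o = 24
(o - 4)² = (24 - 4)² = 20² = 400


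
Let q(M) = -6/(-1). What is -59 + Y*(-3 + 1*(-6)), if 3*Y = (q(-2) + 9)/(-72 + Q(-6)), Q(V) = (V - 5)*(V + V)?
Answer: -239/4 ≈ -59.750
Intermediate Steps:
Q(V) = 2*V*(-5 + V) (Q(V) = (-5 + V)*(2*V) = 2*V*(-5 + V))
q(M) = 6 (q(M) = -6*(-1) = 6)
Y = 1/12 (Y = ((6 + 9)/(-72 + 2*(-6)*(-5 - 6)))/3 = (15/(-72 + 2*(-6)*(-11)))/3 = (15/(-72 + 132))/3 = (15/60)/3 = (15*(1/60))/3 = (⅓)*(¼) = 1/12 ≈ 0.083333)
-59 + Y*(-3 + 1*(-6)) = -59 + (-3 + 1*(-6))/12 = -59 + (-3 - 6)/12 = -59 + (1/12)*(-9) = -59 - ¾ = -239/4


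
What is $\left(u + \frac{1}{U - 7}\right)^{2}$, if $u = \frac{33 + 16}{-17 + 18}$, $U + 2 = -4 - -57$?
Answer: $\frac{4652649}{1936} \approx 2403.2$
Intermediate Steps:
$U = 51$ ($U = -2 - -53 = -2 + \left(-4 + 57\right) = -2 + 53 = 51$)
$u = 49$ ($u = \frac{49}{1} = 49 \cdot 1 = 49$)
$\left(u + \frac{1}{U - 7}\right)^{2} = \left(49 + \frac{1}{51 - 7}\right)^{2} = \left(49 + \frac{1}{44}\right)^{2} = \left(\frac{2157}{44}\right)^{2} = \frac{4652649}{1936}$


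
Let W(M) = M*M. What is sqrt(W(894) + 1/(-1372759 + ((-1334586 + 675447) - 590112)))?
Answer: sqrt(5494696700637141590)/2622010 ≈ 894.00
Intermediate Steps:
W(M) = M**2
sqrt(W(894) + 1/(-1372759 + ((-1334586 + 675447) - 590112))) = sqrt(894**2 + 1/(-1372759 + ((-1334586 + 675447) - 590112))) = sqrt(799236 + 1/(-1372759 + (-659139 - 590112))) = sqrt(799236 + 1/(-1372759 - 1249251)) = sqrt(799236 + 1/(-2622010)) = sqrt(799236 - 1/2622010) = sqrt(2095604784359/2622010) = sqrt(5494696700637141590)/2622010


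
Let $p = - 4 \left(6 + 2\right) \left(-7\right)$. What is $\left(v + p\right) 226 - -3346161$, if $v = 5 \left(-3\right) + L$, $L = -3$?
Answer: $3392717$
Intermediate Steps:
$p = 224$ ($p = \left(-4\right) 8 \left(-7\right) = \left(-32\right) \left(-7\right) = 224$)
$v = -18$ ($v = 5 \left(-3\right) - 3 = -15 - 3 = -18$)
$\left(v + p\right) 226 - -3346161 = \left(-18 + 224\right) 226 - -3346161 = 206 \cdot 226 + 3346161 = 46556 + 3346161 = 3392717$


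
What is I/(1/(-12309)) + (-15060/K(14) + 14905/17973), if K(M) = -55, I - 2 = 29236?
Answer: -71151385526395/197703 ≈ -3.5989e+8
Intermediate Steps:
I = 29238 (I = 2 + 29236 = 29238)
I/(1/(-12309)) + (-15060/K(14) + 14905/17973) = 29238/(1/(-12309)) + (-15060/(-55) + 14905/17973) = 29238/(-1/12309) + (-15060*(-1/55) + 14905*(1/17973)) = 29238*(-12309) + (3012/11 + 14905/17973) = -359890542 + 54298631/197703 = -71151385526395/197703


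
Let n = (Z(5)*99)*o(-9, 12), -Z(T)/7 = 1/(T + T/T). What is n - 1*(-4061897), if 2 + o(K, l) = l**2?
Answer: 4045496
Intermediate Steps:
o(K, l) = -2 + l**2
Z(T) = -7/(1 + T) (Z(T) = -7/(T + T/T) = -7/(T + 1) = -7/(1 + T))
n = -16401 (n = (-7/(1 + 5)*99)*(-2 + 12**2) = (-7/6*99)*(-2 + 144) = (-7*1/6*99)*142 = -7/6*99*142 = -231/2*142 = -16401)
n - 1*(-4061897) = -16401 - 1*(-4061897) = -16401 + 4061897 = 4045496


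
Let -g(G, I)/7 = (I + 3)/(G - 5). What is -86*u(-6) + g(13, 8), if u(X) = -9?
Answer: 6115/8 ≈ 764.38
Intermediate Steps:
g(G, I) = -7*(3 + I)/(-5 + G) (g(G, I) = -7*(I + 3)/(G - 5) = -7*(3 + I)/(-5 + G))
-86*u(-6) + g(13, 8) = -86*(-9) + 7*(-3 - 1*8)/(-5 + 13) = 774 + 7*(-3 - 8)/8 = 774 + 7*(1/8)*(-11) = 774 - 77/8 = 6115/8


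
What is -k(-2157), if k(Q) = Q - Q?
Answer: 0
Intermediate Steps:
k(Q) = 0
-k(-2157) = -1*0 = 0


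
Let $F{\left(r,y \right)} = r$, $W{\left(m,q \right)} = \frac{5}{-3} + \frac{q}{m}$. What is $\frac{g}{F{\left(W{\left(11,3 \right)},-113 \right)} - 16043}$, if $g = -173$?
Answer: $\frac{5709}{529465} \approx 0.010783$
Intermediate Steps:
$W{\left(m,q \right)} = - \frac{5}{3} + \frac{q}{m}$ ($W{\left(m,q \right)} = 5 \left(- \frac{1}{3}\right) + \frac{q}{m} = - \frac{5}{3} + \frac{q}{m}$)
$\frac{g}{F{\left(W{\left(11,3 \right)},-113 \right)} - 16043} = \frac{1}{\left(- \frac{5}{3} + \frac{3}{11}\right) - 16043} \left(-173\right) = \frac{1}{- \frac{46}{33} - 16043} \left(-173\right) = \frac{1}{- \frac{529465}{33}} \left(-173\right) = \left(- \frac{33}{529465}\right) \left(-173\right) = \frac{5709}{529465}$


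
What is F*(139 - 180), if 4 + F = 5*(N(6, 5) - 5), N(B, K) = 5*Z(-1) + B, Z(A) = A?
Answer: 984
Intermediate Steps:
N(B, K) = -5 + B (N(B, K) = 5*(-1) + B = -5 + B)
F = -24 (F = -4 + 5*((-5 + 6) - 5) = -4 + 5*(1 - 5) = -4 + 5*(-4) = -4 - 20 = -24)
F*(139 - 180) = -24*(139 - 180) = -24*(-41) = 984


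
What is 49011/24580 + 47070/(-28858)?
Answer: 128689419/354664820 ≈ 0.36285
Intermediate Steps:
49011/24580 + 47070/(-28858) = 49011*(1/24580) + 47070*(-1/28858) = 49011/24580 - 23535/14429 = 128689419/354664820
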